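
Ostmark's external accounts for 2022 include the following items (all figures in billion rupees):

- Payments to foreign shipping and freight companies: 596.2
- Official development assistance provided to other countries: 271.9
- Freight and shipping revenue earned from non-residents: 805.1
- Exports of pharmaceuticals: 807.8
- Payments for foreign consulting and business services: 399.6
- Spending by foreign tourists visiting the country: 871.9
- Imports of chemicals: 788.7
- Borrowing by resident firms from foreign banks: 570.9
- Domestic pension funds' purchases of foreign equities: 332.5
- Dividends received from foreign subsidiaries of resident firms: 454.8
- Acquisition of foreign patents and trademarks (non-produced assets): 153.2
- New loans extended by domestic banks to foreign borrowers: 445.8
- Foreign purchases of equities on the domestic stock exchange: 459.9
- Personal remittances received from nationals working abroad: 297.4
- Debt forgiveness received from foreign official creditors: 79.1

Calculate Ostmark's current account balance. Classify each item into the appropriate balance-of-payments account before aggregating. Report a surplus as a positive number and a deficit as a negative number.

Goods: 807.8 - 788.7 = 19.1
Services: 871.9 + 805.1 - 596.2 - 399.6 = 681.2
Primary income: 454.8
Secondary income: 297.4 - 271.9 = 25.5
Current account = 19.1 + 681.2 + 454.8 + 25.5 = 1180.6
(Excluded from the current account — financial account: borrowing by resident firms from foreign banks 570.9, domestic pension funds' purchases of foreign equities 332.5, new loans extended by domestic banks to foreign borrowers 445.8, foreign purchases of equities on the domestic stock exchange 459.9; capital account: acquisition of foreign patents and trademarks (non-produced assets) 153.2, debt forgiveness received from foreign official creditors 79.1.)

1180.6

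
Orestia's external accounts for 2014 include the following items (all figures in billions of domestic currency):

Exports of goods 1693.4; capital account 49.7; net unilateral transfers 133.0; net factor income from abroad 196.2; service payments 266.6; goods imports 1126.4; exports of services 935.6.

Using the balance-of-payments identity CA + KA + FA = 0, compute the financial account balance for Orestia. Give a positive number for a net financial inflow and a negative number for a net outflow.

Goods balance = 1693.4 - 1126.4 = 567.0
Services balance = 935.6 - 266.6 = 669.0
Trade balance (goods + services) = 567.0 + 669.0 = 1236.0
Net primary income = 196.2
Net secondary income = 133.0
Current account = 1236.0 + 196.2 + 133.0 = 1565.2
Financial account = -(1565.2 + 49.7) = -1614.9

-1614.9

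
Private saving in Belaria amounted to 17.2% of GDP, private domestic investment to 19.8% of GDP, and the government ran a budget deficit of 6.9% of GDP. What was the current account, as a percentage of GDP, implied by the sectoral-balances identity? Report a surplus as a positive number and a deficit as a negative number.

By the sectoral-balances identity, CA = (S_private - I) + (T - G).
Private balance = 17.2 - 19.8 = -2.6
Government balance (T - G) = -6.9
CA = -2.6 + (-6.9) = -9.5

-9.5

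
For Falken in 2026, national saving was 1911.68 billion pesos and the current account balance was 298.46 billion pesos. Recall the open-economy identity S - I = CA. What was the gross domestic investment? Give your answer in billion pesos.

1613.22

I = S - CA = 1911.68 - 298.46 = 1613.22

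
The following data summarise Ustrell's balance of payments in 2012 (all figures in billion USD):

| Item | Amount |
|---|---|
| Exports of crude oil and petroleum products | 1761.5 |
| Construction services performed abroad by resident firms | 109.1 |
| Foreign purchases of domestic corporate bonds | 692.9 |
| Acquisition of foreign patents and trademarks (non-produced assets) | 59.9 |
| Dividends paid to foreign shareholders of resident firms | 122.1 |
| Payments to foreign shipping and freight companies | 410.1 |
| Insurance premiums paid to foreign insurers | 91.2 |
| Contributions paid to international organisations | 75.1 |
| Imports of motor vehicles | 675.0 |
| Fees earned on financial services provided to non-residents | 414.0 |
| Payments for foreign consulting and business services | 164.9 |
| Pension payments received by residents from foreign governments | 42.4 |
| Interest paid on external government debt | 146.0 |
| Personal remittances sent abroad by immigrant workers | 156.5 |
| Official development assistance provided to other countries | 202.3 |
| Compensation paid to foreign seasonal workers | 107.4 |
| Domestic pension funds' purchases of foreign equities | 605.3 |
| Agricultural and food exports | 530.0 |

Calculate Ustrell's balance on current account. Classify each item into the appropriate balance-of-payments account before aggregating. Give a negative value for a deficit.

Goods: -675.0 + 1761.5 + 530.0 = 1616.5
Services: -164.9 + 414.0 - 91.2 - 410.1 + 109.1 = -143.1
Primary income: -107.4 - 122.1 - 146.0 = -375.5
Secondary income: -75.1 + 42.4 - 202.3 - 156.5 = -391.5
Current account = 1616.5 + (-143.1) + (-375.5) + (-391.5) = 706.4
(Excluded from the current account — financial account: foreign purchases of domestic corporate bonds 692.9, domestic pension funds' purchases of foreign equities 605.3; capital account: acquisition of foreign patents and trademarks (non-produced assets) 59.9.)

706.4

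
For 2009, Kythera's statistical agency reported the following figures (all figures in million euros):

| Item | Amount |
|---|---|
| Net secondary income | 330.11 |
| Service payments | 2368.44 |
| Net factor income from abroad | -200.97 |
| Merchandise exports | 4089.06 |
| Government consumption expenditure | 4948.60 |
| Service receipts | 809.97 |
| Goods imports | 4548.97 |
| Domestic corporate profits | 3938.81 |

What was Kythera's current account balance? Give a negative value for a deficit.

Goods balance = 4089.06 - 4548.97 = -459.91
Services balance = 809.97 - 2368.44 = -1558.47
Trade balance (goods + services) = -459.91 + (-1558.47) = -2018.38
Net primary income = -200.97
Net secondary income = 330.11
Current account = -2018.38 + (-200.97) + 330.11 = -1889.24

-1889.24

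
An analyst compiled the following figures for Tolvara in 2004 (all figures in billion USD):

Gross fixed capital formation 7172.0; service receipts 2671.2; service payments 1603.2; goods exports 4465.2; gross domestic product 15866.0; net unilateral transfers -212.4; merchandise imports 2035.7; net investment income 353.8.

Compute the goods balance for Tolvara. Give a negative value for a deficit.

2429.5

Goods balance = 4465.2 - 2035.7 = 2429.5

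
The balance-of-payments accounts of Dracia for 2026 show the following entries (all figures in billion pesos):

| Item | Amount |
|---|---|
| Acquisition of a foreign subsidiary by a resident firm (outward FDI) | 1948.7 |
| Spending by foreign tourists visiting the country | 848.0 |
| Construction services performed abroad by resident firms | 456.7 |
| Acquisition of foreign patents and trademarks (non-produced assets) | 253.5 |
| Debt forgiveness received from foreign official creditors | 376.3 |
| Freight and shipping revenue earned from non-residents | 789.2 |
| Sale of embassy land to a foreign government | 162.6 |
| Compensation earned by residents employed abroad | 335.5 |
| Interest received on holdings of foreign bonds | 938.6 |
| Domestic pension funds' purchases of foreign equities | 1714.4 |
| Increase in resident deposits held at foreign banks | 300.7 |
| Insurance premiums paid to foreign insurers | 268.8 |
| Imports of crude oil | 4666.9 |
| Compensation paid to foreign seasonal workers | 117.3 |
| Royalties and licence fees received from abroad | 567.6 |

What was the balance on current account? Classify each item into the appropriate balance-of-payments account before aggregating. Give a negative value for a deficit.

Goods: -4666.9
Services: 456.7 + 848.0 + 789.2 + 567.6 - 268.8 = 2392.7
Primary income: 335.5 + 938.6 - 117.3 = 1156.8
Current account = (-4666.9) + 2392.7 + 1156.8 = -1117.4
(Excluded from the current account — financial account: acquisition of a foreign subsidiary by a resident firm (outward FDI) 1948.7, domestic pension funds' purchases of foreign equities 1714.4, increase in resident deposits held at foreign banks 300.7; capital account: acquisition of foreign patents and trademarks (non-produced assets) 253.5, debt forgiveness received from foreign official creditors 376.3, sale of embassy land to a foreign government 162.6.)

-1117.4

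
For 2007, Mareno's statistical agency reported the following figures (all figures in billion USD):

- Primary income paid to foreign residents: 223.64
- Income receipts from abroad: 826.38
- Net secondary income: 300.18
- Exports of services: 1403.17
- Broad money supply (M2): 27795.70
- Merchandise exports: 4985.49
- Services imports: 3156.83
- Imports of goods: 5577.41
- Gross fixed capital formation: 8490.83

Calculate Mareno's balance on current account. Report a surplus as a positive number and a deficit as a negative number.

Goods balance = 4985.49 - 5577.41 = -591.92
Services balance = 1403.17 - 3156.83 = -1753.66
Trade balance (goods + services) = -591.92 + (-1753.66) = -2345.58
Net primary income = 826.38 - 223.64 = 602.74
Net secondary income = 300.18
Current account = -2345.58 + 602.74 + 300.18 = -1442.66

-1442.66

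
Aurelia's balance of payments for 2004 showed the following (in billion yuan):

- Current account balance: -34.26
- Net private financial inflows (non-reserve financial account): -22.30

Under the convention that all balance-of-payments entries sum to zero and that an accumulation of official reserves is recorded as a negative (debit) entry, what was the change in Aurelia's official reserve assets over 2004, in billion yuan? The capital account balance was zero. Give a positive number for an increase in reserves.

Official reserve transactions balance = -((-34.26) + (-22.30)) = 56.56
An accumulation of reserves is recorded as a debit (negative entry), so the change in the stock of reserves is the negative of that balance.
Change in official reserves = -(56.56) = -56.56

-56.56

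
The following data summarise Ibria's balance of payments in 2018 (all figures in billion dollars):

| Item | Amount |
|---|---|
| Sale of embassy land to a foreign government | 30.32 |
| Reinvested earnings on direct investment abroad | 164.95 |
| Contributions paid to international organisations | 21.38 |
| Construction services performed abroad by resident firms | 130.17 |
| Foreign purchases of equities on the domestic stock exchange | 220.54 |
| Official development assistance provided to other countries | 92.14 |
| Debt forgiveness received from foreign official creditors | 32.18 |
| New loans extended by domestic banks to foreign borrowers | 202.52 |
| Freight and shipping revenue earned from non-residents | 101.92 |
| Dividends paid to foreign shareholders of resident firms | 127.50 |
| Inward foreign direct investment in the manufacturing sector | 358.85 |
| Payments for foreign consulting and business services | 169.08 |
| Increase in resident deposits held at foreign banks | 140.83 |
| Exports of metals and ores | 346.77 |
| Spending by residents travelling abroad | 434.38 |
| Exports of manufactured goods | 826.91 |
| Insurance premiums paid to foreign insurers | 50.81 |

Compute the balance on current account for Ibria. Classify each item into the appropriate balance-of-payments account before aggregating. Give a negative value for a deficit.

Goods: 826.91 + 346.77 = 1173.68
Services: 130.17 - 434.38 + 101.92 - 169.08 - 50.81 = -422.18
Primary income: 164.95 - 127.50 = 37.45
Secondary income: -92.14 - 21.38 = -113.52
Current account = 1173.68 + (-422.18) + 37.45 + (-113.52) = 675.43
(Excluded from the current account — capital account: sale of embassy land to a foreign government 30.32, debt forgiveness received from foreign official creditors 32.18; financial account: foreign purchases of equities on the domestic stock exchange 220.54, new loans extended by domestic banks to foreign borrowers 202.52, inward foreign direct investment in the manufacturing sector 358.85, increase in resident deposits held at foreign banks 140.83.)

675.43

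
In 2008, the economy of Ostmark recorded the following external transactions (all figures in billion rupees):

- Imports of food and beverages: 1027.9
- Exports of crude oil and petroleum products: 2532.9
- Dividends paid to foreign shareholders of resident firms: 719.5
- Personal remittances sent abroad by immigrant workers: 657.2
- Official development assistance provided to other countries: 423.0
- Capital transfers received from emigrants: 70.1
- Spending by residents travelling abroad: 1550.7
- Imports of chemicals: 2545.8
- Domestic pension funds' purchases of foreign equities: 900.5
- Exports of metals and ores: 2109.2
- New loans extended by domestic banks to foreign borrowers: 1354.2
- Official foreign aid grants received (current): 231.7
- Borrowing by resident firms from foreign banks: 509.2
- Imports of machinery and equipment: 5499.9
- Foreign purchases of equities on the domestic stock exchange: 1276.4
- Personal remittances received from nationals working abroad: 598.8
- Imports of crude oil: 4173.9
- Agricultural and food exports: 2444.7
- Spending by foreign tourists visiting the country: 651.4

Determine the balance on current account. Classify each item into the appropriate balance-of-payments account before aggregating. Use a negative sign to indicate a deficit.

Goods: -4173.9 - 1027.9 - 5499.9 + 2444.7 + 2109.2 - 2545.8 + 2532.9 = -6160.7
Services: 651.4 - 1550.7 = -899.3
Primary income: -719.5
Secondary income: 598.8 - 423.0 - 657.2 + 231.7 = -249.7
Current account = (-6160.7) + (-899.3) + (-719.5) + (-249.7) = -8029.2
(Excluded from the current account — capital account: capital transfers received from emigrants 70.1; financial account: domestic pension funds' purchases of foreign equities 900.5, new loans extended by domestic banks to foreign borrowers 1354.2, borrowing by resident firms from foreign banks 509.2, foreign purchases of equities on the domestic stock exchange 1276.4.)

-8029.2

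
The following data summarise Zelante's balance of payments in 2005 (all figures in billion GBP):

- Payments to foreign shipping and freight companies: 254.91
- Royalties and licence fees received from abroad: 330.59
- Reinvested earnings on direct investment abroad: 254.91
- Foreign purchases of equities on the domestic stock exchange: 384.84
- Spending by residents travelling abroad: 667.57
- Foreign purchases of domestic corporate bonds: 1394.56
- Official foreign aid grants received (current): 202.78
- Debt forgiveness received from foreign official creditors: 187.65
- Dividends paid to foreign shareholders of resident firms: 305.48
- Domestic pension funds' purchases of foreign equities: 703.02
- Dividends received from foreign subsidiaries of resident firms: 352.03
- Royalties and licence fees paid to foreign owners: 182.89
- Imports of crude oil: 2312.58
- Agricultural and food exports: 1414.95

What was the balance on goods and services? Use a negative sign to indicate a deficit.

-1672.41

Goods: 1414.95 - 2312.58 = -897.63
Services: -254.91 - 667.57 - 182.89 + 330.59 = -774.78
Trade balance = -897.63 + (-774.78) = -1672.41
(Excluded from the trade balance — primary income: reinvested earnings on direct investment abroad 254.91, dividends paid to foreign shareholders of resident firms 305.48, dividends received from foreign subsidiaries of resident firms 352.03; financial account: foreign purchases of equities on the domestic stock exchange 384.84, foreign purchases of domestic corporate bonds 1394.56, domestic pension funds' purchases of foreign equities 703.02; secondary income: official foreign aid grants received (current) 202.78; capital account: debt forgiveness received from foreign official creditors 187.65.)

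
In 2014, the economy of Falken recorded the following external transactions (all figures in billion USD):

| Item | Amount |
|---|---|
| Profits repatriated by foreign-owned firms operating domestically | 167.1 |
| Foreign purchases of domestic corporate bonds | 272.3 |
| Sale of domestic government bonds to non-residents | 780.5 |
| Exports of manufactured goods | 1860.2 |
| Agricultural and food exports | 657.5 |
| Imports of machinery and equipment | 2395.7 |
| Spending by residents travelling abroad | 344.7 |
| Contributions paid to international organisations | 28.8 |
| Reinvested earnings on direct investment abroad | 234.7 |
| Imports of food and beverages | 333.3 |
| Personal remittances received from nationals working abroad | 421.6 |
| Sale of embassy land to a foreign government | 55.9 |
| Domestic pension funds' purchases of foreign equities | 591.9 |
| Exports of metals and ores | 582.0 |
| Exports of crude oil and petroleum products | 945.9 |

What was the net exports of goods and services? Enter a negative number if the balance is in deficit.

971.9

Goods: 582.0 + 657.5 - 2395.7 - 333.3 + 1860.2 + 945.9 = 1316.6
Services: -344.7
Trade balance = 1316.6 + (-344.7) = 971.9
(Excluded from the trade balance — primary income: profits repatriated by foreign-owned firms operating domestically 167.1, reinvested earnings on direct investment abroad 234.7; financial account: foreign purchases of domestic corporate bonds 272.3, sale of domestic government bonds to non-residents 780.5, domestic pension funds' purchases of foreign equities 591.9; secondary income: contributions paid to international organisations 28.8, personal remittances received from nationals working abroad 421.6; capital account: sale of embassy land to a foreign government 55.9.)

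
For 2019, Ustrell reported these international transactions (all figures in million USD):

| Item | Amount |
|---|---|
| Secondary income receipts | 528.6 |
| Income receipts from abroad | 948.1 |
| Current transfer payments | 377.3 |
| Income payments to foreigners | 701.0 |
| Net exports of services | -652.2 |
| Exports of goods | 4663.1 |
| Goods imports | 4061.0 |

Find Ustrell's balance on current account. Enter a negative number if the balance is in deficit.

348.3

Goods balance = 4663.1 - 4061.0 = 602.1
Services balance = -652.2
Trade balance (goods + services) = 602.1 + (-652.2) = -50.1
Net primary income = 948.1 - 701.0 = 247.1
Net secondary income = 528.6 - 377.3 = 151.3
Current account = -50.1 + 247.1 + 151.3 = 348.3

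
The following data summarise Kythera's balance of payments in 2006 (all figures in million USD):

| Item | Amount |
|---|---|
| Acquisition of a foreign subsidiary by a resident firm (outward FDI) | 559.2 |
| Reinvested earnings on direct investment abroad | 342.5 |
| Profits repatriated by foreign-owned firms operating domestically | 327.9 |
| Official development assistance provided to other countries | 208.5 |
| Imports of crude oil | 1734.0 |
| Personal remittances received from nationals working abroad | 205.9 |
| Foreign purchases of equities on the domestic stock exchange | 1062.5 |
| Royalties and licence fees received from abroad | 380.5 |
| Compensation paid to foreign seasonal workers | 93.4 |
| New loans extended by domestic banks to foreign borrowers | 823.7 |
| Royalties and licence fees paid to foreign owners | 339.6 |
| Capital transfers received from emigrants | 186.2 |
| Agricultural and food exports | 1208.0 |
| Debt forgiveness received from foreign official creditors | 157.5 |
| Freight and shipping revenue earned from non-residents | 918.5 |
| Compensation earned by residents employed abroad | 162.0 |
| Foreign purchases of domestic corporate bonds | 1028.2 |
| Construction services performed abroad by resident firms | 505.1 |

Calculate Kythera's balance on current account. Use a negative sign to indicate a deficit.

1019.1

Goods: -1734.0 + 1208.0 = -526.0
Services: 918.5 - 339.6 + 505.1 + 380.5 = 1464.5
Primary income: -327.9 + 342.5 + 162.0 - 93.4 = 83.2
Secondary income: -208.5 + 205.9 = -2.6
Current account = (-526.0) + 1464.5 + 83.2 + (-2.6) = 1019.1
(Excluded from the current account — financial account: acquisition of a foreign subsidiary by a resident firm (outward FDI) 559.2, foreign purchases of equities on the domestic stock exchange 1062.5, new loans extended by domestic banks to foreign borrowers 823.7, foreign purchases of domestic corporate bonds 1028.2; capital account: capital transfers received from emigrants 186.2, debt forgiveness received from foreign official creditors 157.5.)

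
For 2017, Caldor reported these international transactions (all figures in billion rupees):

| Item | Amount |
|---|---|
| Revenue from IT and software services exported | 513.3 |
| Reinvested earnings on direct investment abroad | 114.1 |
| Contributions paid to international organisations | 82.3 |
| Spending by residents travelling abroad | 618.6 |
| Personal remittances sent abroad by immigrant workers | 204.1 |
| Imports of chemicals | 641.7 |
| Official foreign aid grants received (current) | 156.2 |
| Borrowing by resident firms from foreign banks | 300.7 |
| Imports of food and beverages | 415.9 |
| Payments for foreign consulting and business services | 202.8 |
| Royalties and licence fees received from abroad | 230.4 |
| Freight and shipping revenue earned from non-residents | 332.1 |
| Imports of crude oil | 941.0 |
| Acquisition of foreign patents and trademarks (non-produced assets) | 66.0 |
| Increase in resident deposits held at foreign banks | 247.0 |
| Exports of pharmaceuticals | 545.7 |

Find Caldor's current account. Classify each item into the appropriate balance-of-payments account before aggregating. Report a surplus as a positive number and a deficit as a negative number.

-1214.6

Goods: -415.9 + 545.7 - 941.0 - 641.7 = -1452.9
Services: 513.3 - 202.8 - 618.6 + 332.1 + 230.4 = 254.4
Primary income: 114.1
Secondary income: -82.3 + 156.2 - 204.1 = -130.2
Current account = (-1452.9) + 254.4 + 114.1 + (-130.2) = -1214.6
(Excluded from the current account — financial account: borrowing by resident firms from foreign banks 300.7, increase in resident deposits held at foreign banks 247.0; capital account: acquisition of foreign patents and trademarks (non-produced assets) 66.0.)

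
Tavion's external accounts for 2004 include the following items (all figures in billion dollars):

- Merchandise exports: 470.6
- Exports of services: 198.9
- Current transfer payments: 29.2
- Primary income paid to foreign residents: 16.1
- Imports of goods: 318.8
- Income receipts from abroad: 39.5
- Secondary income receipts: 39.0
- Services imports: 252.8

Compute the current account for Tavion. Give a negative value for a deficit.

Goods balance = 470.6 - 318.8 = 151.8
Services balance = 198.9 - 252.8 = -53.9
Trade balance (goods + services) = 151.8 + (-53.9) = 97.9
Net primary income = 39.5 - 16.1 = 23.4
Net secondary income = 39.0 - 29.2 = 9.8
Current account = 97.9 + 23.4 + 9.8 = 131.1

131.1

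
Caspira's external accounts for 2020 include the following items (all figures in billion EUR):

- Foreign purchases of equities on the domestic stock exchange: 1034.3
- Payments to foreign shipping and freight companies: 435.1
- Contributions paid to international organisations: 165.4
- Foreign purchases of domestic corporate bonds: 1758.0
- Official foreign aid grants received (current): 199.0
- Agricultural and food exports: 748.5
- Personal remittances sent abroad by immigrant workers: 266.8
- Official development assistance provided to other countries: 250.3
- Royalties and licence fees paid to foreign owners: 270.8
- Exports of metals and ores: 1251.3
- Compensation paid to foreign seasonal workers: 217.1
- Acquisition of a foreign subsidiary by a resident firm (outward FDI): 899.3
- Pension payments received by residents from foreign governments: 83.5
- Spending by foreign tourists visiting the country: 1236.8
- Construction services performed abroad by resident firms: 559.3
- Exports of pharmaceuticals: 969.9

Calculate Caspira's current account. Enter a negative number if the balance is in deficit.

Goods: 1251.3 + 969.9 + 748.5 = 2969.7
Services: -270.8 + 1236.8 + 559.3 - 435.1 = 1090.2
Primary income: -217.1
Secondary income: 83.5 + 199.0 - 250.3 - 266.8 - 165.4 = -400.0
Current account = 2969.7 + 1090.2 + (-217.1) + (-400.0) = 3442.8
(Excluded from the current account — financial account: foreign purchases of equities on the domestic stock exchange 1034.3, foreign purchases of domestic corporate bonds 1758.0, acquisition of a foreign subsidiary by a resident firm (outward FDI) 899.3.)

3442.8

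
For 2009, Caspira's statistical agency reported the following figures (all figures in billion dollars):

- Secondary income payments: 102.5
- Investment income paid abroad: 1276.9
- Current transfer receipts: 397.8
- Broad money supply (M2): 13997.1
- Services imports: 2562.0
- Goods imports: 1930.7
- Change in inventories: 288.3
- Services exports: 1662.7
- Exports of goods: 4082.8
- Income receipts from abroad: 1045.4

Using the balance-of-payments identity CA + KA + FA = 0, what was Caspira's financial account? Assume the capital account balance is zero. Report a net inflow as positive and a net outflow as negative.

Goods balance = 4082.8 - 1930.7 = 2152.1
Services balance = 1662.7 - 2562.0 = -899.3
Trade balance (goods + services) = 2152.1 + (-899.3) = 1252.8
Net primary income = 1045.4 - 1276.9 = -231.5
Net secondary income = 397.8 - 102.5 = 295.3
Current account = 1252.8 + (-231.5) + 295.3 = 1316.6
Financial account = -(1316.6) = -1316.6

-1316.6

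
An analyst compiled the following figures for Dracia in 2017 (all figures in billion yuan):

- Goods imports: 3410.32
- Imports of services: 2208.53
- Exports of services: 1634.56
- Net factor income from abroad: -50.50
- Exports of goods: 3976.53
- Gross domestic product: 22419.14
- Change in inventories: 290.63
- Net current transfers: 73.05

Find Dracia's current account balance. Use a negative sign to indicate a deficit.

14.79

Goods balance = 3976.53 - 3410.32 = 566.21
Services balance = 1634.56 - 2208.53 = -573.97
Trade balance (goods + services) = 566.21 + (-573.97) = -7.76
Net primary income = -50.50
Net secondary income = 73.05
Current account = -7.76 + (-50.50) + 73.05 = 14.79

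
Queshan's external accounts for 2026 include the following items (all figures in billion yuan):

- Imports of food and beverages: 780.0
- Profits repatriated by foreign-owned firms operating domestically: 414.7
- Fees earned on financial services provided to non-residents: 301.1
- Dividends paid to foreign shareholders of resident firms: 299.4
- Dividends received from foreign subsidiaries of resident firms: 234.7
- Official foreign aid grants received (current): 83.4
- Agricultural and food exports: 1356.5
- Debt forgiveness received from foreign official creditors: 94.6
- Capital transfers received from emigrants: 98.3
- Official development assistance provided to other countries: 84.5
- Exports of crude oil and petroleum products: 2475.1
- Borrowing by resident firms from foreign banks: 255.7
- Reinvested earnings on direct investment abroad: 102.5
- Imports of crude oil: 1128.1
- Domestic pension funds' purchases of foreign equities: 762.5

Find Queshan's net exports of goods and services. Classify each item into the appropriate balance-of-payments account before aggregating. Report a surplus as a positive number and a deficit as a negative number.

Goods: -1128.1 - 780.0 + 2475.1 + 1356.5 = 1923.5
Services: 301.1
Trade balance = 1923.5 + 301.1 = 2224.6
(Excluded from the trade balance — primary income: profits repatriated by foreign-owned firms operating domestically 414.7, dividends paid to foreign shareholders of resident firms 299.4, dividends received from foreign subsidiaries of resident firms 234.7, reinvested earnings on direct investment abroad 102.5; secondary income: official foreign aid grants received (current) 83.4, official development assistance provided to other countries 84.5; capital account: debt forgiveness received from foreign official creditors 94.6, capital transfers received from emigrants 98.3; financial account: borrowing by resident firms from foreign banks 255.7, domestic pension funds' purchases of foreign equities 762.5.)

2224.6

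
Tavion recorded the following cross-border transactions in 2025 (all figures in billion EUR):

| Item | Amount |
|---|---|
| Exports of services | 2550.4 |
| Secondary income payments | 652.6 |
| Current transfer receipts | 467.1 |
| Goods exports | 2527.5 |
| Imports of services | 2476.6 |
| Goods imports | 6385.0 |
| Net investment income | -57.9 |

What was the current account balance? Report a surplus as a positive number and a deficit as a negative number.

-4027.1

Goods balance = 2527.5 - 6385.0 = -3857.5
Services balance = 2550.4 - 2476.6 = 73.8
Trade balance (goods + services) = -3857.5 + 73.8 = -3783.7
Net primary income = -57.9
Net secondary income = 467.1 - 652.6 = -185.5
Current account = -3783.7 + (-57.9) + (-185.5) = -4027.1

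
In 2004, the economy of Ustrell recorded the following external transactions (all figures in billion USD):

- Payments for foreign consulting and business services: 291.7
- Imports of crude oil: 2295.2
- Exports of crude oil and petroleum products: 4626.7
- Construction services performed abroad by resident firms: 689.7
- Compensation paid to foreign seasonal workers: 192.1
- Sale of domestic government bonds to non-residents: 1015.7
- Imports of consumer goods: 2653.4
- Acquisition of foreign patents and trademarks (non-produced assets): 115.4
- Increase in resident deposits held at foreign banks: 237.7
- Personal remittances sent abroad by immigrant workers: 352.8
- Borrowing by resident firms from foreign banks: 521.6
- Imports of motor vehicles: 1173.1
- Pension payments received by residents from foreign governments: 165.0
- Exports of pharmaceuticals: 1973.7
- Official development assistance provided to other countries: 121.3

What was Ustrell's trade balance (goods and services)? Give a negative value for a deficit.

876.7

Goods: 1973.7 - 1173.1 - 2653.4 - 2295.2 + 4626.7 = 478.7
Services: 689.7 - 291.7 = 398.0
Trade balance = 478.7 + 398.0 = 876.7
(Excluded from the trade balance — primary income: compensation paid to foreign seasonal workers 192.1; financial account: sale of domestic government bonds to non-residents 1015.7, increase in resident deposits held at foreign banks 237.7, borrowing by resident firms from foreign banks 521.6; capital account: acquisition of foreign patents and trademarks (non-produced assets) 115.4; secondary income: personal remittances sent abroad by immigrant workers 352.8, pension payments received by residents from foreign governments 165.0, official development assistance provided to other countries 121.3.)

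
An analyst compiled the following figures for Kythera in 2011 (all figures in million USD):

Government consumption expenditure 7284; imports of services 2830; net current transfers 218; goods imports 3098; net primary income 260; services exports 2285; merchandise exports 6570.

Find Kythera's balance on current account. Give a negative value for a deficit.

Goods balance = 6570 - 3098 = 3472
Services balance = 2285 - 2830 = -545
Trade balance (goods + services) = 3472 + (-545) = 2927
Net primary income = 260
Net secondary income = 218
Current account = 2927 + 260 + 218 = 3405

3405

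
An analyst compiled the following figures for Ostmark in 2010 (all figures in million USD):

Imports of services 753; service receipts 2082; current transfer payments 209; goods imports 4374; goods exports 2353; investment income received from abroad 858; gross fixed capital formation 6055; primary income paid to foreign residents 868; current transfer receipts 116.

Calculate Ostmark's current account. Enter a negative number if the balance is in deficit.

Goods balance = 2353 - 4374 = -2021
Services balance = 2082 - 753 = 1329
Trade balance (goods + services) = -2021 + 1329 = -692
Net primary income = 858 - 868 = -10
Net secondary income = 116 - 209 = -93
Current account = -692 + (-10) + (-93) = -795

-795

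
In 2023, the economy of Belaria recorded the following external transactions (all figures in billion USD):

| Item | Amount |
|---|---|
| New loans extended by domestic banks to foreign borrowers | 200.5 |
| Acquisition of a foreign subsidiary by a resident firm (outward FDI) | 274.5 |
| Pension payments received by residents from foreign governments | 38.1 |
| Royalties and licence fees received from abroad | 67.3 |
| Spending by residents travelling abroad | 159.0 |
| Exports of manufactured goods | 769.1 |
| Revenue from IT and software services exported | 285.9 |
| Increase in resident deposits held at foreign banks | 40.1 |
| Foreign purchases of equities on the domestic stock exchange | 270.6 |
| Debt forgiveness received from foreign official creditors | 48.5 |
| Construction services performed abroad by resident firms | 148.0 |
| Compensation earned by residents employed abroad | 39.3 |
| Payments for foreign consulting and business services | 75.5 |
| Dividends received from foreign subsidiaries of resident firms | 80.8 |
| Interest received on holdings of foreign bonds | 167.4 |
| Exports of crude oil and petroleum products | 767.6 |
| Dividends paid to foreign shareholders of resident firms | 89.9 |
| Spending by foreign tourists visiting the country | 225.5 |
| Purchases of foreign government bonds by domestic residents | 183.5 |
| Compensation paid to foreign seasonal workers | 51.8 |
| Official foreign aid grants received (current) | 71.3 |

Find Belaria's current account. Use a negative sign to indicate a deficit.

Goods: 767.6 + 769.1 = 1536.7
Services: -159.0 + 67.3 + 285.9 + 148.0 + 225.5 - 75.5 = 492.2
Primary income: -89.9 + 39.3 + 80.8 - 51.8 + 167.4 = 145.8
Secondary income: 71.3 + 38.1 = 109.4
Current account = 1536.7 + 492.2 + 145.8 + 109.4 = 2284.1
(Excluded from the current account — financial account: new loans extended by domestic banks to foreign borrowers 200.5, acquisition of a foreign subsidiary by a resident firm (outward FDI) 274.5, increase in resident deposits held at foreign banks 40.1, foreign purchases of equities on the domestic stock exchange 270.6, purchases of foreign government bonds by domestic residents 183.5; capital account: debt forgiveness received from foreign official creditors 48.5.)

2284.1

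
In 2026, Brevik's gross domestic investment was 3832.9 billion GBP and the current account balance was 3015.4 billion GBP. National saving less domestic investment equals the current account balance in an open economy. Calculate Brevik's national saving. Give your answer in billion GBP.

S - I = CA (net lending to the rest of the world).
S = I + CA = 3832.9 + 3015.4 = 6848.3

6848.3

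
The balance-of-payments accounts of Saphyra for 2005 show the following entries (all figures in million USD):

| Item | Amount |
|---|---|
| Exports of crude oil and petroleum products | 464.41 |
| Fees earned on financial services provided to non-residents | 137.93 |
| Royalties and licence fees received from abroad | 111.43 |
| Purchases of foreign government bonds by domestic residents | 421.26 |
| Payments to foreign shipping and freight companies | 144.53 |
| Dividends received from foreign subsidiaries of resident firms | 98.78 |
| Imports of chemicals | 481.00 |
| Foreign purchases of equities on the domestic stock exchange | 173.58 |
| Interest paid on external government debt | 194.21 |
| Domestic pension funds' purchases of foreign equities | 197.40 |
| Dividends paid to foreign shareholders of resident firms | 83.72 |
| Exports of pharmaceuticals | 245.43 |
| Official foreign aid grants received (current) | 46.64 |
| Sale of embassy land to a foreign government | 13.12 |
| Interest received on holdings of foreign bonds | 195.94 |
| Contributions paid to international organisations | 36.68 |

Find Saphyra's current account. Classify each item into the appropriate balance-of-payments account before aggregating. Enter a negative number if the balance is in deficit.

360.42

Goods: 245.43 + 464.41 - 481.00 = 228.84
Services: 137.93 - 144.53 + 111.43 = 104.83
Primary income: -83.72 + 98.78 - 194.21 + 195.94 = 16.79
Secondary income: -36.68 + 46.64 = 9.96
Current account = 228.84 + 104.83 + 16.79 + 9.96 = 360.42
(Excluded from the current account — financial account: purchases of foreign government bonds by domestic residents 421.26, foreign purchases of equities on the domestic stock exchange 173.58, domestic pension funds' purchases of foreign equities 197.40; capital account: sale of embassy land to a foreign government 13.12.)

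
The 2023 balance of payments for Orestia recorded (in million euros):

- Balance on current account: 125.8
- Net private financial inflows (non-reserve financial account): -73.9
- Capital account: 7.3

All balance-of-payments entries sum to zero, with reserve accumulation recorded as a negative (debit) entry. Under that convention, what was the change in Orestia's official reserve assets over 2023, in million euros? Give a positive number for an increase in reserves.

Official reserve transactions balance = -(125.8 + 7.3 + (-73.9)) = -59.2
An accumulation of reserves is recorded as a debit (negative entry), so the change in the stock of reserves is the negative of that balance.
Change in official reserves = -(-59.2) = 59.2

59.2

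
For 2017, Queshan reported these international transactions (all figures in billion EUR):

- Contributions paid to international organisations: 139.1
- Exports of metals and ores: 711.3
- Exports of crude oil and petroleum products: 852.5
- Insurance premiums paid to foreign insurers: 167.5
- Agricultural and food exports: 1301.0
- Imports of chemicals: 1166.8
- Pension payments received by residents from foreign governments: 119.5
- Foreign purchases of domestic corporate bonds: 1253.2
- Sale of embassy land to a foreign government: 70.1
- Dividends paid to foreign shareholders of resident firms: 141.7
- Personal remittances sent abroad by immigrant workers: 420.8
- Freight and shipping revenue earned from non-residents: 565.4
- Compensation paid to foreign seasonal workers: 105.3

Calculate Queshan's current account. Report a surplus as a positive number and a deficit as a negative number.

Goods: 1301.0 - 1166.8 + 852.5 + 711.3 = 1698.0
Services: 565.4 - 167.5 = 397.9
Primary income: -105.3 - 141.7 = -247.0
Secondary income: -139.1 - 420.8 + 119.5 = -440.4
Current account = 1698.0 + 397.9 + (-247.0) + (-440.4) = 1408.5
(Excluded from the current account — financial account: foreign purchases of domestic corporate bonds 1253.2; capital account: sale of embassy land to a foreign government 70.1.)

1408.5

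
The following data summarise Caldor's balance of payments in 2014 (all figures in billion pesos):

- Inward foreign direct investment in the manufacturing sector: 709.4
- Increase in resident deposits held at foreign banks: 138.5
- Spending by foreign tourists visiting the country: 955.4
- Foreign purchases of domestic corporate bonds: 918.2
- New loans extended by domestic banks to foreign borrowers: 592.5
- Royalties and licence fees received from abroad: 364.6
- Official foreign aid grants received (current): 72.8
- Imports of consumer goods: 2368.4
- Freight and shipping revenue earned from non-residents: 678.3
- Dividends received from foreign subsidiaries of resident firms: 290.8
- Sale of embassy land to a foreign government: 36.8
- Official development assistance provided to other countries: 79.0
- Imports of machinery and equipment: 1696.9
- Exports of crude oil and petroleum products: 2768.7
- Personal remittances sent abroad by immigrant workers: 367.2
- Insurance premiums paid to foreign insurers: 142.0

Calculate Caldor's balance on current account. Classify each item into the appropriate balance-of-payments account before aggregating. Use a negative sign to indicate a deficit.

477.1

Goods: -1696.9 + 2768.7 - 2368.4 = -1296.6
Services: -142.0 + 955.4 + 364.6 + 678.3 = 1856.3
Primary income: 290.8
Secondary income: 72.8 - 79.0 - 367.2 = -373.4
Current account = (-1296.6) + 1856.3 + 290.8 + (-373.4) = 477.1
(Excluded from the current account — financial account: inward foreign direct investment in the manufacturing sector 709.4, increase in resident deposits held at foreign banks 138.5, foreign purchases of domestic corporate bonds 918.2, new loans extended by domestic banks to foreign borrowers 592.5; capital account: sale of embassy land to a foreign government 36.8.)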